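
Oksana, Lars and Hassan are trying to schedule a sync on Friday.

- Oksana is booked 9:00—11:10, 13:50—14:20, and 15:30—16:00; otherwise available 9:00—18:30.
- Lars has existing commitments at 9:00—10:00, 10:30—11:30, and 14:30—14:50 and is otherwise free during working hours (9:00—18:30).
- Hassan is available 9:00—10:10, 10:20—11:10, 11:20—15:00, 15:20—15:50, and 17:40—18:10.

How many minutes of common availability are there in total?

200 minutes

Oksana free within 09:00–18:30: 11:10–13:50, 14:20–15:30, 16:00–18:30.
Lars free within 09:00–18:30: 10:00–10:30, 11:30–14:30, 14:50–18:30.
Oksana ∩ Lars: 11:30–13:50, 14:20–14:30, 14:50–15:30, 16:00–18:30.
Oksana ∩ Lars ∩ Hassan: 11:30–13:50, 14:20–14:30, 14:50–15:00, 15:20–15:30, 17:40–18:10.
Total common minutes: 140 + 10 + 10 + 10 + 30 = 200.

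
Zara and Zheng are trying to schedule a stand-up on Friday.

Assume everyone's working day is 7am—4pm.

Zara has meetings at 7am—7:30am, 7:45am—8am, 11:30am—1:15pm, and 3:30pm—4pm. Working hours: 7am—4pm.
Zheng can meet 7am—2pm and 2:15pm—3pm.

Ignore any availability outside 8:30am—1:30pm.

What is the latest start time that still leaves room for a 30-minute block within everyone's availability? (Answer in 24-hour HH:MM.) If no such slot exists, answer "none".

Zara free within 07:00–16:00: 07:30–07:45, 08:00–11:30, 13:15–15:30.
Zara ∩ Zheng: 07:30–07:45, 08:00–11:30, 13:15–14:00, 14:15–15:00.
Restricted to 08:30–13:30: 08:30–11:30, 13:15–13:30.
Windows ≥ 30 min: 08:30–11:30.
Latest start in the last window 08:30–11:30 is 11:30 − 30 min = 11:00.

11:00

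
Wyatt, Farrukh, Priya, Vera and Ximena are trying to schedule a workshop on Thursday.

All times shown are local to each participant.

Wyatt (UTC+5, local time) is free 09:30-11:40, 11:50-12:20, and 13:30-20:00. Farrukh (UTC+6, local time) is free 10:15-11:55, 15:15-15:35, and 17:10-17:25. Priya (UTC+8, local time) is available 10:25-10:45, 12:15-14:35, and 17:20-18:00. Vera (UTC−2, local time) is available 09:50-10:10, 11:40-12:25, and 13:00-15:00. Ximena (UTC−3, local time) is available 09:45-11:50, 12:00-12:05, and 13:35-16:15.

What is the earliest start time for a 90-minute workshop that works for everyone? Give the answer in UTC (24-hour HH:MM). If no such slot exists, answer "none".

Wyatt → UTC: 04:30–06:40, 06:50–07:20, 08:30–15:00.
Farrukh → UTC: 04:15–05:55, 09:15–09:35, 11:10–11:25.
Priya → UTC: 02:25–02:45, 04:15–06:35, 09:20–10:00.
Vera → UTC: 11:50–12:10, 13:40–14:25, 15:00–17:00.
Ximena → UTC: 12:45–14:50, 15:00–15:05, 16:35–19:15.
Wyatt ∩ Farrukh: 04:30–05:55, 09:15–09:35, 11:10–11:25.
Wyatt ∩ Farrukh ∩ Priya: 04:30–05:55, 09:20–09:35.
Wyatt ∩ Farrukh ∩ Priya ∩ Vera: (none).
Wyatt ∩ Farrukh ∩ Priya ∩ Vera ∩ Ximena: (none).
Windows ≥ 90 min: (none).

none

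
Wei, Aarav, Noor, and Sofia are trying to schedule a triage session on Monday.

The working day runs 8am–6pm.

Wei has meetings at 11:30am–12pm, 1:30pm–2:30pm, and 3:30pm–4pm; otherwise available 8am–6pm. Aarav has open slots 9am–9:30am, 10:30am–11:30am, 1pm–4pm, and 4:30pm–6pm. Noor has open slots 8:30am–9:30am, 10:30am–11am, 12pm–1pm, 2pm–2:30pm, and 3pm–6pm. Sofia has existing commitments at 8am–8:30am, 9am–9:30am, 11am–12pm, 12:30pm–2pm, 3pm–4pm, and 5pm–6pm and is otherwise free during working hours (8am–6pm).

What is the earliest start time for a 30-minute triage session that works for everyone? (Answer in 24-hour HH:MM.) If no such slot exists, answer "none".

10:30

Wei free within 08:00–18:00: 08:00–11:30, 12:00–13:30, 14:30–15:30, 16:00–18:00.
Sofia free within 08:00–18:00: 08:30–09:00, 09:30–11:00, 12:00–12:30, 14:00–15:00, 16:00–17:00.
Wei ∩ Aarav: 09:00–09:30, 10:30–11:30, 13:00–13:30, 14:30–15:30, 16:30–18:00.
Wei ∩ Aarav ∩ Noor: 09:00–09:30, 10:30–11:00, 15:00–15:30, 16:30–18:00.
Wei ∩ Aarav ∩ Noor ∩ Sofia: 10:30–11:00, 16:30–17:00.
Windows ≥ 30 min: 10:30–11:00, 16:30–17:00.
Earliest such window starts at 10:30.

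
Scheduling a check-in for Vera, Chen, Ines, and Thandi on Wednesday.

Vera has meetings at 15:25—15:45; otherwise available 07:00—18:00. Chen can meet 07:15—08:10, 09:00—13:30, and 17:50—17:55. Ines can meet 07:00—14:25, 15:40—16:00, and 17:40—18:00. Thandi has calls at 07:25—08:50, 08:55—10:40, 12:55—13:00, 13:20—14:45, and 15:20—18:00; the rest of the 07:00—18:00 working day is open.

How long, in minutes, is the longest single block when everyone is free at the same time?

135 minutes

Vera free within 07:00–18:00: 07:00–15:25, 15:45–18:00.
Thandi free within 07:00–18:00: 07:00–07:25, 08:50–08:55, 10:40–12:55, 13:00–13:20, 14:45–15:20.
Vera ∩ Chen: 07:15–08:10, 09:00–13:30, 17:50–17:55.
Vera ∩ Chen ∩ Ines: 07:15–08:10, 09:00–13:30, 17:50–17:55.
Vera ∩ Chen ∩ Ines ∩ Thandi: 07:15–07:25, 10:40–12:55, 13:00–13:20.
Common window lengths: 10, 135, 20 min; longest is 135.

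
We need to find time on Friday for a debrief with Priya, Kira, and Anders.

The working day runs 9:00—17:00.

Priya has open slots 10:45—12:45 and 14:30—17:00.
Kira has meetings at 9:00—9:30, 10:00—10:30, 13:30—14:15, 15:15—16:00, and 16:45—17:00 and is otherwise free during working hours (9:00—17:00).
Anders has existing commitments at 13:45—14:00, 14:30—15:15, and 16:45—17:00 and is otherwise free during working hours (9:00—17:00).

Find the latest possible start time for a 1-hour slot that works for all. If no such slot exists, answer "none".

Kira free within 09:00–17:00: 09:30–10:00, 10:30–13:30, 14:15–15:15, 16:00–16:45.
Anders free within 09:00–17:00: 09:00–13:45, 14:00–14:30, 15:15–16:45.
Priya ∩ Kira: 10:45–12:45, 14:30–15:15, 16:00–16:45.
Priya ∩ Kira ∩ Anders: 10:45–12:45, 16:00–16:45.
Windows ≥ 60 min: 10:45–12:45.
Latest start in the last window 10:45–12:45 is 12:45 − 60 min = 11:45.

11:45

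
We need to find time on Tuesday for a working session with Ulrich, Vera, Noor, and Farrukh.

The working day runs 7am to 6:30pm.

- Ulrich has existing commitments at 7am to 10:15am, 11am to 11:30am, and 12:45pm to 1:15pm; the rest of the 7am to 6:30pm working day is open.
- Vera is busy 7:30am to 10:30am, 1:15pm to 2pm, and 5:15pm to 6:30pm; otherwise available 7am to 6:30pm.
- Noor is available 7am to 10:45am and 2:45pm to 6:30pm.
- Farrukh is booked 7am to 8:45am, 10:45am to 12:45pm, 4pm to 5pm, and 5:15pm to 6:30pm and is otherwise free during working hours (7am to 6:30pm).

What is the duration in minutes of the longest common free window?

75 minutes

Ulrich free within 07:00–18:30: 10:15–11:00, 11:30–12:45, 13:15–18:30.
Vera free within 07:00–18:30: 07:00–07:30, 10:30–13:15, 14:00–17:15.
Farrukh free within 07:00–18:30: 08:45–10:45, 12:45–16:00, 17:00–17:15.
Ulrich ∩ Vera: 10:30–11:00, 11:30–12:45, 14:00–17:15.
Ulrich ∩ Vera ∩ Noor: 10:30–10:45, 14:45–17:15.
Ulrich ∩ Vera ∩ Noor ∩ Farrukh: 10:30–10:45, 14:45–16:00, 17:00–17:15.
Common window lengths: 15, 75, 15 min; longest is 75.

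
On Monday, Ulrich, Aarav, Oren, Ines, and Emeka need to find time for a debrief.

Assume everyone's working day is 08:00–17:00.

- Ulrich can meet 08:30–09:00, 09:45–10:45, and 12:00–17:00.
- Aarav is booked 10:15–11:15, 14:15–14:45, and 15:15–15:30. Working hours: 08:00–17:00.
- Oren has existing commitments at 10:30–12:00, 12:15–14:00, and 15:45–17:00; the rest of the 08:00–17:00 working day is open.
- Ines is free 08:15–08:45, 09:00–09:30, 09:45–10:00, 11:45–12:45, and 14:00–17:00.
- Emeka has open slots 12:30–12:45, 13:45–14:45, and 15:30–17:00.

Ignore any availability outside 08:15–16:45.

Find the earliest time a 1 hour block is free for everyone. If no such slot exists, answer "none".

Aarav free within 08:00–17:00: 08:00–10:15, 11:15–14:15, 14:45–15:15, 15:30–17:00.
Oren free within 08:00–17:00: 08:00–10:30, 12:00–12:15, 14:00–15:45.
Ulrich ∩ Aarav: 08:30–09:00, 09:45–10:15, 12:00–14:15, 14:45–15:15, 15:30–17:00.
Ulrich ∩ Aarav ∩ Oren: 08:30–09:00, 09:45–10:15, 12:00–12:15, 14:00–14:15, 14:45–15:15, 15:30–15:45.
Ulrich ∩ Aarav ∩ Oren ∩ Ines: 08:30–08:45, 09:45–10:00, 12:00–12:15, 14:00–14:15, 14:45–15:15, 15:30–15:45.
Ulrich ∩ Aarav ∩ Oren ∩ Ines ∩ Emeka: 14:00–14:15, 15:30–15:45.
Restricted to 08:15–16:45: 14:00–14:15, 15:30–15:45.
Windows ≥ 60 min: (none).

none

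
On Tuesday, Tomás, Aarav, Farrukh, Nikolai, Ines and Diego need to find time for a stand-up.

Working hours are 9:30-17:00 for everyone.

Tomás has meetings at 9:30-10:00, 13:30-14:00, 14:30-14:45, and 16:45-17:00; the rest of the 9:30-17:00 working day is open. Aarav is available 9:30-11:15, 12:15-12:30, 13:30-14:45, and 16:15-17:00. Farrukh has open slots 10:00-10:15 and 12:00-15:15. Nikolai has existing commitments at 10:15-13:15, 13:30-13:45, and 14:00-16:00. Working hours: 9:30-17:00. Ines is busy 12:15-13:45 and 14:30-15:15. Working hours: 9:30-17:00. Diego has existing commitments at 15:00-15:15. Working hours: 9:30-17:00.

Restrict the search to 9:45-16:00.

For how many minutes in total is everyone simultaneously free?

15 minutes

Tomás free within 09:30–17:00: 10:00–13:30, 14:00–14:30, 14:45–16:45.
Nikolai free within 09:30–17:00: 09:30–10:15, 13:15–13:30, 13:45–14:00, 16:00–17:00.
Ines free within 09:30–17:00: 09:30–12:15, 13:45–14:30, 15:15–17:00.
Diego free within 09:30–17:00: 09:30–15:00, 15:15–17:00.
Tomás ∩ Aarav: 10:00–11:15, 12:15–12:30, 14:00–14:30, 16:15–16:45.
Tomás ∩ Aarav ∩ Farrukh: 10:00–10:15, 12:15–12:30, 14:00–14:30.
Tomás ∩ Aarav ∩ Farrukh ∩ Nikolai: 10:00–10:15.
Tomás ∩ Aarav ∩ Farrukh ∩ Nikolai ∩ Ines: 10:00–10:15.
Tomás ∩ Aarav ∩ Farrukh ∩ Nikolai ∩ Ines ∩ Diego: 10:00–10:15.
Restricted to 09:45–16:00: 10:00–10:15.
Total common minutes: 15.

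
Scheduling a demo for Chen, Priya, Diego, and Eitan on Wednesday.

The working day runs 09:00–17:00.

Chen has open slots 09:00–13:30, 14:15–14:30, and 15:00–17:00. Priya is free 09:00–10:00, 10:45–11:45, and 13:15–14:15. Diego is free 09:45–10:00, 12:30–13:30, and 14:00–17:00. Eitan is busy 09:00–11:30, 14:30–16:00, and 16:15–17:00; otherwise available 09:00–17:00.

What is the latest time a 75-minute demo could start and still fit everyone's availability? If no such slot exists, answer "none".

Eitan free within 09:00–17:00: 11:30–14:30, 16:00–16:15.
Chen ∩ Priya: 09:00–10:00, 10:45–11:45, 13:15–13:30.
Chen ∩ Priya ∩ Diego: 09:45–10:00, 13:15–13:30.
Chen ∩ Priya ∩ Diego ∩ Eitan: 13:15–13:30.
Windows ≥ 75 min: (none).

none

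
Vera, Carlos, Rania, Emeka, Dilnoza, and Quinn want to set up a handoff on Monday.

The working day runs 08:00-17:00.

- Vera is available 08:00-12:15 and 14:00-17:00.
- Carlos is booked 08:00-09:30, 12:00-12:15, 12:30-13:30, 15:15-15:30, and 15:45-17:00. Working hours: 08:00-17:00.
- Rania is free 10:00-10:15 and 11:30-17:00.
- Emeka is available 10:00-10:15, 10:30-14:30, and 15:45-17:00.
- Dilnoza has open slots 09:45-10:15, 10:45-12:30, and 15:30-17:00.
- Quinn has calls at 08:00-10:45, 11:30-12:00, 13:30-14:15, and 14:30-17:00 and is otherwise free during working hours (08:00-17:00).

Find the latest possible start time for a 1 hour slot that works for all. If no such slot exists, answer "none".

Carlos free within 08:00–17:00: 09:30–12:00, 12:15–12:30, 13:30–15:15, 15:30–15:45.
Quinn free within 08:00–17:00: 10:45–11:30, 12:00–13:30, 14:15–14:30.
Vera ∩ Carlos: 09:30–12:00, 14:00–15:15, 15:30–15:45.
Vera ∩ Carlos ∩ Rania: 10:00–10:15, 11:30–12:00, 14:00–15:15, 15:30–15:45.
Vera ∩ Carlos ∩ Rania ∩ Emeka: 10:00–10:15, 11:30–12:00, 14:00–14:30.
Vera ∩ Carlos ∩ Rania ∩ Emeka ∩ Dilnoza: 10:00–10:15, 11:30–12:00.
Vera ∩ Carlos ∩ Rania ∩ Emeka ∩ Dilnoza ∩ Quinn: (none).
Windows ≥ 60 min: (none).

none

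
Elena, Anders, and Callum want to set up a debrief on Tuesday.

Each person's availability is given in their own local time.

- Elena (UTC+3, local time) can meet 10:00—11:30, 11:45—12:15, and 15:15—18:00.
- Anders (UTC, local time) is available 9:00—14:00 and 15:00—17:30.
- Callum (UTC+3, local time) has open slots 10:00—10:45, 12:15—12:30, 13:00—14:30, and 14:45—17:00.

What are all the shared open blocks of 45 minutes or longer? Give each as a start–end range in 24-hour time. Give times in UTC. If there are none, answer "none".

12:15–14:00

Elena → UTC: 07:00–08:30, 08:45–09:15, 12:15–15:00.
Anders → UTC: 09:00–14:00, 15:00–17:30.
Callum → UTC: 07:00–07:45, 09:15–09:30, 10:00–11:30, 11:45–14:00.
Elena ∩ Anders: 09:00–09:15, 12:15–14:00.
Elena ∩ Anders ∩ Callum: 12:15–14:00.
Windows ≥ 45 min: 12:15–14:00.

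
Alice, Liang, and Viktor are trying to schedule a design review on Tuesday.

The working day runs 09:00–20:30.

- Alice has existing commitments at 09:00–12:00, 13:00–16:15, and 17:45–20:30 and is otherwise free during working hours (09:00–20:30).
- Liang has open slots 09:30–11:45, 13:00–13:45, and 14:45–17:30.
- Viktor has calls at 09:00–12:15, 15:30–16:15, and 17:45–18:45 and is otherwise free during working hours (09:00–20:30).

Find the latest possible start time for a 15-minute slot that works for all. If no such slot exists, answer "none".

17:15

Alice free within 09:00–20:30: 12:00–13:00, 16:15–17:45.
Viktor free within 09:00–20:30: 12:15–15:30, 16:15–17:45, 18:45–20:30.
Alice ∩ Liang: 16:15–17:30.
Alice ∩ Liang ∩ Viktor: 16:15–17:30.
Windows ≥ 15 min: 16:15–17:30.
Latest start in the last window 16:15–17:30 is 17:30 − 15 min = 17:15.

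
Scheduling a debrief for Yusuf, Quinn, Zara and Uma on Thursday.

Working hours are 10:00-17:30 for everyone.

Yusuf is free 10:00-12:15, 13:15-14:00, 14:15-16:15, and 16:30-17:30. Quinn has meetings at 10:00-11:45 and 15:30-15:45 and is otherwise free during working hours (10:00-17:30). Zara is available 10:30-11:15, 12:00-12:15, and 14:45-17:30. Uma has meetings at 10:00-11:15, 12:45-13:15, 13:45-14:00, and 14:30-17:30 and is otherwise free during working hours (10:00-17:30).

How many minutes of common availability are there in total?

Quinn free within 10:00–17:30: 11:45–15:30, 15:45–17:30.
Uma free within 10:00–17:30: 11:15–12:45, 13:15–13:45, 14:00–14:30.
Yusuf ∩ Quinn: 11:45–12:15, 13:15–14:00, 14:15–15:30, 15:45–16:15, 16:30–17:30.
Yusuf ∩ Quinn ∩ Zara: 12:00–12:15, 14:45–15:30, 15:45–16:15, 16:30–17:30.
Yusuf ∩ Quinn ∩ Zara ∩ Uma: 12:00–12:15.
Total common minutes: 15.

15 minutes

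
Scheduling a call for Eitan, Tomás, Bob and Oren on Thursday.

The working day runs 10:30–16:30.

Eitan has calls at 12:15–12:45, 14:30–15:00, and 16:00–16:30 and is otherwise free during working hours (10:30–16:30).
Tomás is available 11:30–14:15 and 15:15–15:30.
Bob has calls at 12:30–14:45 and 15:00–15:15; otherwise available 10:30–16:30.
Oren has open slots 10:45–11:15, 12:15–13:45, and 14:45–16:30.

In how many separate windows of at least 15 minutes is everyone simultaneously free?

Eitan free within 10:30–16:30: 10:30–12:15, 12:45–14:30, 15:00–16:00.
Bob free within 10:30–16:30: 10:30–12:30, 14:45–15:00, 15:15–16:30.
Eitan ∩ Tomás: 11:30–12:15, 12:45–14:15, 15:15–15:30.
Eitan ∩ Tomás ∩ Bob: 11:30–12:15, 15:15–15:30.
Eitan ∩ Tomás ∩ Bob ∩ Oren: 15:15–15:30.
Windows ≥ 15 min: 15:15–15:30.
That's 1 window.

1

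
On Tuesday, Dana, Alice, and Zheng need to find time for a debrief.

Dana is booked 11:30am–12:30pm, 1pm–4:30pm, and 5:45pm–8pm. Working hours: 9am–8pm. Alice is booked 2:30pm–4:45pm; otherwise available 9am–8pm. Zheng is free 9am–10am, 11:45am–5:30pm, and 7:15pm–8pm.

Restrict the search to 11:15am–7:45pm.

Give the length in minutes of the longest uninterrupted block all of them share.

Dana free within 09:00–20:00: 09:00–11:30, 12:30–13:00, 16:30–17:45.
Alice free within 09:00–20:00: 09:00–14:30, 16:45–20:00.
Dana ∩ Alice: 09:00–11:30, 12:30–13:00, 16:45–17:45.
Dana ∩ Alice ∩ Zheng: 09:00–10:00, 12:30–13:00, 16:45–17:30.
Restricted to 11:15–19:45: 12:30–13:00, 16:45–17:30.
Common window lengths: 30, 45 min; longest is 45.

45 minutes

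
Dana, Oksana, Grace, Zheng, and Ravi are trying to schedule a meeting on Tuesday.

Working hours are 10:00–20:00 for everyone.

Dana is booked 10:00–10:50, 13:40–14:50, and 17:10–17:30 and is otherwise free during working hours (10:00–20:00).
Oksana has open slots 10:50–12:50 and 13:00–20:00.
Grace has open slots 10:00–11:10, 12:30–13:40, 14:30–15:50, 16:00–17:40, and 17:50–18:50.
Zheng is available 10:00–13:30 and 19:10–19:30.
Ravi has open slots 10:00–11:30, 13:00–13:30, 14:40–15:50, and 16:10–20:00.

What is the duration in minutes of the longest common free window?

30 minutes

Dana free within 10:00–20:00: 10:50–13:40, 14:50–17:10, 17:30–20:00.
Dana ∩ Oksana: 10:50–12:50, 13:00–13:40, 14:50–17:10, 17:30–20:00.
Dana ∩ Oksana ∩ Grace: 10:50–11:10, 12:30–12:50, 13:00–13:40, 14:50–15:50, 16:00–17:10, 17:30–17:40, 17:50–18:50.
Dana ∩ Oksana ∩ Grace ∩ Zheng: 10:50–11:10, 12:30–12:50, 13:00–13:30.
Dana ∩ Oksana ∩ Grace ∩ Zheng ∩ Ravi: 10:50–11:10, 13:00–13:30.
Common window lengths: 20, 30 min; longest is 30.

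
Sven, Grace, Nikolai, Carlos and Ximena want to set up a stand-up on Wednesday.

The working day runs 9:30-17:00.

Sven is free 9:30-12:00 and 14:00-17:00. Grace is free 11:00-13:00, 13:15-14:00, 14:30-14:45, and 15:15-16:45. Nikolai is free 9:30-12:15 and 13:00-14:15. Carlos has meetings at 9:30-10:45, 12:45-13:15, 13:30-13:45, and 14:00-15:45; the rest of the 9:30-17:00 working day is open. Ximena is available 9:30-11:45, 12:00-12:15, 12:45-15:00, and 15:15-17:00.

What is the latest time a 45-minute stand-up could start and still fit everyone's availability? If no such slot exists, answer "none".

Carlos free within 09:30–17:00: 10:45–12:45, 13:15–13:30, 13:45–14:00, 15:45–17:00.
Sven ∩ Grace: 11:00–12:00, 14:30–14:45, 15:15–16:45.
Sven ∩ Grace ∩ Nikolai: 11:00–12:00.
Sven ∩ Grace ∩ Nikolai ∩ Carlos: 11:00–12:00.
Sven ∩ Grace ∩ Nikolai ∩ Carlos ∩ Ximena: 11:00–11:45.
Windows ≥ 45 min: 11:00–11:45.
Latest start in the last window 11:00–11:45 is 11:45 − 45 min = 11:00.

11:00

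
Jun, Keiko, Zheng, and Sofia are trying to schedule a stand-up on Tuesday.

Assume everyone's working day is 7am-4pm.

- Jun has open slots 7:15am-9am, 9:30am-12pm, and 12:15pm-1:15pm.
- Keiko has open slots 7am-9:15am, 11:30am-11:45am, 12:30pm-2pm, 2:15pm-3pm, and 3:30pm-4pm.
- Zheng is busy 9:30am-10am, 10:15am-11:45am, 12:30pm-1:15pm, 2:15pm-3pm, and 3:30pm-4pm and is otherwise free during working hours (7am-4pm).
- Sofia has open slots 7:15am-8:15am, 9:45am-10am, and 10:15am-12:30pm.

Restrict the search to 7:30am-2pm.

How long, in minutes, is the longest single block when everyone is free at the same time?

45 minutes

Zheng free within 07:00–16:00: 07:00–09:30, 10:00–10:15, 11:45–12:30, 13:15–14:15, 15:00–15:30.
Jun ∩ Keiko: 07:15–09:00, 11:30–11:45, 12:30–13:15.
Jun ∩ Keiko ∩ Zheng: 07:15–09:00.
Jun ∩ Keiko ∩ Zheng ∩ Sofia: 07:15–08:15.
Restricted to 07:30–14:00: 07:30–08:15.
Single common window of 45 minutes.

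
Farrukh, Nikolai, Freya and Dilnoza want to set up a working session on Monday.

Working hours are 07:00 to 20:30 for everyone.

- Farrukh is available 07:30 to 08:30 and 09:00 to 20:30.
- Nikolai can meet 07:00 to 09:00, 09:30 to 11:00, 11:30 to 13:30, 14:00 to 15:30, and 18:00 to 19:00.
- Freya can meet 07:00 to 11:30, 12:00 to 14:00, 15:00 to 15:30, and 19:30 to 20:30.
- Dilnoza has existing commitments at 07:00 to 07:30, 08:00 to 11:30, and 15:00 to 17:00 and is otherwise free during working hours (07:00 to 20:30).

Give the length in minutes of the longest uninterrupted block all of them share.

90 minutes

Dilnoza free within 07:00–20:30: 07:30–08:00, 11:30–15:00, 17:00–20:30.
Farrukh ∩ Nikolai: 07:30–08:30, 09:30–11:00, 11:30–13:30, 14:00–15:30, 18:00–19:00.
Farrukh ∩ Nikolai ∩ Freya: 07:30–08:30, 09:30–11:00, 12:00–13:30, 15:00–15:30.
Farrukh ∩ Nikolai ∩ Freya ∩ Dilnoza: 07:30–08:00, 12:00–13:30.
Common window lengths: 30, 90 min; longest is 90.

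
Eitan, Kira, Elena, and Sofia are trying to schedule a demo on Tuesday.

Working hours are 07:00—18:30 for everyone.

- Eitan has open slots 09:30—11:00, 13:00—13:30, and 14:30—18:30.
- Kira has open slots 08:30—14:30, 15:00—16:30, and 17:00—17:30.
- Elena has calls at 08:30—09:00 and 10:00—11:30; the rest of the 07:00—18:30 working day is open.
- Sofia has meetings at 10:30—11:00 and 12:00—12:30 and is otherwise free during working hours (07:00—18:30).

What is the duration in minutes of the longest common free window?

90 minutes

Elena free within 07:00–18:30: 07:00–08:30, 09:00–10:00, 11:30–18:30.
Sofia free within 07:00–18:30: 07:00–10:30, 11:00–12:00, 12:30–18:30.
Eitan ∩ Kira: 09:30–11:00, 13:00–13:30, 15:00–16:30, 17:00–17:30.
Eitan ∩ Kira ∩ Elena: 09:30–10:00, 13:00–13:30, 15:00–16:30, 17:00–17:30.
Eitan ∩ Kira ∩ Elena ∩ Sofia: 09:30–10:00, 13:00–13:30, 15:00–16:30, 17:00–17:30.
Common window lengths: 30, 30, 90, 30 min; longest is 90.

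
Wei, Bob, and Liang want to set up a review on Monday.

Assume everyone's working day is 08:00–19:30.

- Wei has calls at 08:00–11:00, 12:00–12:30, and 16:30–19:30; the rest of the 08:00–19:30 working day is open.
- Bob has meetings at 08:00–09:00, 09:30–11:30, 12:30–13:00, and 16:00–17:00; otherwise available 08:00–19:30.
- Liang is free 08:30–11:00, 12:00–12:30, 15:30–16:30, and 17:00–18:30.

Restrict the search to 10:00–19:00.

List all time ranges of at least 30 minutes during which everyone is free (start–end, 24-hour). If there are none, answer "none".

15:30–16:00

Wei free within 08:00–19:30: 11:00–12:00, 12:30–16:30.
Bob free within 08:00–19:30: 09:00–09:30, 11:30–12:30, 13:00–16:00, 17:00–19:30.
Wei ∩ Bob: 11:30–12:00, 13:00–16:00.
Wei ∩ Bob ∩ Liang: 15:30–16:00.
Restricted to 10:00–19:00: 15:30–16:00.
Windows ≥ 30 min: 15:30–16:00.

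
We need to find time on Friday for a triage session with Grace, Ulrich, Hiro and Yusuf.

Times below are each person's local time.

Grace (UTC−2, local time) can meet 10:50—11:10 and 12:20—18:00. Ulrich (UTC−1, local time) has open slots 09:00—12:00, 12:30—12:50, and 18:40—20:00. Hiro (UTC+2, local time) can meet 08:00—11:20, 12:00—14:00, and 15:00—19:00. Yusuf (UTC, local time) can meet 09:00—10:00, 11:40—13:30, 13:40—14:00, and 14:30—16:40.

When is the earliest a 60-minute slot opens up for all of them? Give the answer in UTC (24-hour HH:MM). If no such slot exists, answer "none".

Grace → UTC: 12:50–13:10, 14:20–20:00.
Ulrich → UTC: 10:00–13:00, 13:30–13:50, 19:40–21:00.
Hiro → UTC: 06:00–09:20, 10:00–12:00, 13:00–17:00.
Yusuf → UTC: 09:00–10:00, 11:40–13:30, 13:40–14:00, 14:30–16:40.
Grace ∩ Ulrich: 12:50–13:00, 19:40–20:00.
Grace ∩ Ulrich ∩ Hiro: (none).
Grace ∩ Ulrich ∩ Hiro ∩ Yusuf: (none).
Windows ≥ 60 min: (none).

none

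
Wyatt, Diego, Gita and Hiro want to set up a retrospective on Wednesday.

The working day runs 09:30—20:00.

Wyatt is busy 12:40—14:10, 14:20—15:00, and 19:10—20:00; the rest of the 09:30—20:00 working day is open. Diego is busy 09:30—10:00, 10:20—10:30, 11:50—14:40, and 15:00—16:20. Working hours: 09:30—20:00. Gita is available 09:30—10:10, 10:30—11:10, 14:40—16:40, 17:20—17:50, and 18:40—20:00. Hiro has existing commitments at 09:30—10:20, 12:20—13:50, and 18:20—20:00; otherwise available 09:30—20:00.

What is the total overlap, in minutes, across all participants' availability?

90 minutes

Wyatt free within 09:30–20:00: 09:30–12:40, 14:10–14:20, 15:00–19:10.
Diego free within 09:30–20:00: 10:00–10:20, 10:30–11:50, 14:40–15:00, 16:20–20:00.
Hiro free within 09:30–20:00: 10:20–12:20, 13:50–18:20.
Wyatt ∩ Diego: 10:00–10:20, 10:30–11:50, 16:20–19:10.
Wyatt ∩ Diego ∩ Gita: 10:00–10:10, 10:30–11:10, 16:20–16:40, 17:20–17:50, 18:40–19:10.
Wyatt ∩ Diego ∩ Gita ∩ Hiro: 10:30–11:10, 16:20–16:40, 17:20–17:50.
Total common minutes: 40 + 20 + 30 = 90.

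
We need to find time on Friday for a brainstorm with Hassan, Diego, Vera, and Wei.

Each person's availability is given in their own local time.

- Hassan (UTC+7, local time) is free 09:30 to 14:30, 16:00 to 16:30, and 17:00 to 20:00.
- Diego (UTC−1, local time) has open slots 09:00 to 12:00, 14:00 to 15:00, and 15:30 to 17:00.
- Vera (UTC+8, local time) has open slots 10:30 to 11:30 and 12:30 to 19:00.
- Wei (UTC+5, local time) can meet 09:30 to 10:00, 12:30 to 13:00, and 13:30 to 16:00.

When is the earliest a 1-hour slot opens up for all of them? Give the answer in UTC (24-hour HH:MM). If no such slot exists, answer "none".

10:00

Hassan → UTC: 02:30–07:30, 09:00–09:30, 10:00–13:00.
Diego → UTC: 10:00–13:00, 15:00–16:00, 16:30–18:00.
Vera → UTC: 02:30–03:30, 04:30–11:00.
Wei → UTC: 04:30–05:00, 07:30–08:00, 08:30–11:00.
Hassan ∩ Diego: 10:00–13:00.
Hassan ∩ Diego ∩ Vera: 10:00–11:00.
Hassan ∩ Diego ∩ Vera ∩ Wei: 10:00–11:00.
Windows ≥ 60 min: 10:00–11:00.
Earliest such window starts at 10:00.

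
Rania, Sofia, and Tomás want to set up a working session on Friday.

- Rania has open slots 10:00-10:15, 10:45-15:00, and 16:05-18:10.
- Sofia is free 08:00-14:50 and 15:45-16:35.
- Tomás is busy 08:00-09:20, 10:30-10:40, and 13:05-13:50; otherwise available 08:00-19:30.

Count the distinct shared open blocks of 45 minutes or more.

2

Tomás free within 08:00–19:30: 09:20–10:30, 10:40–13:05, 13:50–19:30.
Rania ∩ Sofia: 10:00–10:15, 10:45–14:50, 16:05–16:35.
Rania ∩ Sofia ∩ Tomás: 10:00–10:15, 10:45–13:05, 13:50–14:50, 16:05–16:35.
Windows ≥ 45 min: 10:45–13:05, 13:50–14:50.
That's 2 windows.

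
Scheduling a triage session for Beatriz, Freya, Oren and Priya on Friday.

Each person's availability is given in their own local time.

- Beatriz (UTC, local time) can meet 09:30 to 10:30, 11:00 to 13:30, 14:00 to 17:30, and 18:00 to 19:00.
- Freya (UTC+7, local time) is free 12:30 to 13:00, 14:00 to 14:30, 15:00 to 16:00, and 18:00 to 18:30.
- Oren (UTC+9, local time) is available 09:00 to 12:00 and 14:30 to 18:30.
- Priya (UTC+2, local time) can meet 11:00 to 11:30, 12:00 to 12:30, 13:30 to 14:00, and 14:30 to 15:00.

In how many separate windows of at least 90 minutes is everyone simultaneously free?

Beatriz → UTC: 09:30–10:30, 11:00–13:30, 14:00–17:30, 18:00–19:00.
Freya → UTC: 05:30–06:00, 07:00–07:30, 08:00–09:00, 11:00–11:30.
Oren → UTC: 00:00–03:00, 05:30–09:30.
Priya → UTC: 09:00–09:30, 10:00–10:30, 11:30–12:00, 12:30–13:00.
Beatriz ∩ Freya: 11:00–11:30.
Beatriz ∩ Freya ∩ Oren: (none).
Beatriz ∩ Freya ∩ Oren ∩ Priya: (none).
Windows ≥ 90 min: (none).
That's 0 windows.

0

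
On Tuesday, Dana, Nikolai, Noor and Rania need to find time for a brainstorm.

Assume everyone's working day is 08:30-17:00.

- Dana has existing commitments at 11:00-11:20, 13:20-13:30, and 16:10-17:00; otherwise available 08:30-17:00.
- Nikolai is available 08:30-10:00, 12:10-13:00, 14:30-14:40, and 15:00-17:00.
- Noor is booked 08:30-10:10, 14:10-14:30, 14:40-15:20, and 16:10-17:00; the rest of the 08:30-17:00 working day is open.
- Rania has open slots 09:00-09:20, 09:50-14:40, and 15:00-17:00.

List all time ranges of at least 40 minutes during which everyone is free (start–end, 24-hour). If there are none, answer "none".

Dana free within 08:30–17:00: 08:30–11:00, 11:20–13:20, 13:30–16:10.
Noor free within 08:30–17:00: 10:10–14:10, 14:30–14:40, 15:20–16:10.
Dana ∩ Nikolai: 08:30–10:00, 12:10–13:00, 14:30–14:40, 15:00–16:10.
Dana ∩ Nikolai ∩ Noor: 12:10–13:00, 14:30–14:40, 15:20–16:10.
Dana ∩ Nikolai ∩ Noor ∩ Rania: 12:10–13:00, 14:30–14:40, 15:20–16:10.
Windows ≥ 40 min: 12:10–13:00, 15:20–16:10.

12:10–13:00, 15:20–16:10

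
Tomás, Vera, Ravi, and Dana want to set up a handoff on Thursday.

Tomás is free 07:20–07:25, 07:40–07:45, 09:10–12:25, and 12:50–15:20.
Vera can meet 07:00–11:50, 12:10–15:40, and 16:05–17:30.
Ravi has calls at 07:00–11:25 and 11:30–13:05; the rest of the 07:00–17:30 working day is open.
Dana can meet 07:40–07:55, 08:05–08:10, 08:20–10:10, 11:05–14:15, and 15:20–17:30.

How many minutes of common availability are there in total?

Ravi free within 07:00–17:30: 11:25–11:30, 13:05–17:30.
Tomás ∩ Vera: 07:20–07:25, 07:40–07:45, 09:10–11:50, 12:10–12:25, 12:50–15:20.
Tomás ∩ Vera ∩ Ravi: 11:25–11:30, 13:05–15:20.
Tomás ∩ Vera ∩ Ravi ∩ Dana: 11:25–11:30, 13:05–14:15.
Total common minutes: 5 + 70 = 75.

75 minutes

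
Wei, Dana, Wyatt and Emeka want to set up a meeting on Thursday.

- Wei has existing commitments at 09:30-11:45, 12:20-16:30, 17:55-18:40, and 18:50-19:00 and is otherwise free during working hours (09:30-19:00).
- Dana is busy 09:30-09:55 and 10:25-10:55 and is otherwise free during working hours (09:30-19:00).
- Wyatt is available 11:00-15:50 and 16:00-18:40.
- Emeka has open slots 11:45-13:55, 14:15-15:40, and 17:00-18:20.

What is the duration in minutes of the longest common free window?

55 minutes

Wei free within 09:30–19:00: 11:45–12:20, 16:30–17:55, 18:40–18:50.
Dana free within 09:30–19:00: 09:55–10:25, 10:55–19:00.
Wei ∩ Dana: 11:45–12:20, 16:30–17:55, 18:40–18:50.
Wei ∩ Dana ∩ Wyatt: 11:45–12:20, 16:30–17:55.
Wei ∩ Dana ∩ Wyatt ∩ Emeka: 11:45–12:20, 17:00–17:55.
Common window lengths: 35, 55 min; longest is 55.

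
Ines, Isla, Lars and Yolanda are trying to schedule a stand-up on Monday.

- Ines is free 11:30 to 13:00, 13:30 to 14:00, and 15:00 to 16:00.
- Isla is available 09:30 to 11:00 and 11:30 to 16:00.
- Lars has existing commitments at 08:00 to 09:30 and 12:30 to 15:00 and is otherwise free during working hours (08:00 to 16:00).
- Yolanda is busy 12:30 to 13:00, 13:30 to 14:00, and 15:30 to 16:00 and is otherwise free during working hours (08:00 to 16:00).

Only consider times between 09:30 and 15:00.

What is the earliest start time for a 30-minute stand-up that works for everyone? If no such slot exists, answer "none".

11:30

Lars free within 08:00–16:00: 09:30–12:30, 15:00–16:00.
Yolanda free within 08:00–16:00: 08:00–12:30, 13:00–13:30, 14:00–15:30.
Ines ∩ Isla: 11:30–13:00, 13:30–14:00, 15:00–16:00.
Ines ∩ Isla ∩ Lars: 11:30–12:30, 15:00–16:00.
Ines ∩ Isla ∩ Lars ∩ Yolanda: 11:30–12:30, 15:00–15:30.
Restricted to 09:30–15:00: 11:30–12:30.
Windows ≥ 30 min: 11:30–12:30.
Earliest such window starts at 11:30.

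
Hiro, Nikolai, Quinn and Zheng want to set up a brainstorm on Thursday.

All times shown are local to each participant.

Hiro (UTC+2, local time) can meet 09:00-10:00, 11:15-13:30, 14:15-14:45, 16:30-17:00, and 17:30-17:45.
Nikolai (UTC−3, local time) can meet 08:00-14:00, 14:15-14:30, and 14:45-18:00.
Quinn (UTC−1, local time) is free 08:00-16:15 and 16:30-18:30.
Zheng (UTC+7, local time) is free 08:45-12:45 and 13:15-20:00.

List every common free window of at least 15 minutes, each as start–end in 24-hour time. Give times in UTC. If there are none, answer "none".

11:00–11:30, 12:15–12:45

Hiro → UTC: 07:00–08:00, 09:15–11:30, 12:15–12:45, 14:30–15:00, 15:30–15:45.
Nikolai → UTC: 11:00–17:00, 17:15–17:30, 17:45–21:00.
Quinn → UTC: 09:00–17:15, 17:30–19:30.
Zheng → UTC: 01:45–05:45, 06:15–13:00.
Hiro ∩ Nikolai: 11:00–11:30, 12:15–12:45, 14:30–15:00, 15:30–15:45.
Hiro ∩ Nikolai ∩ Quinn: 11:00–11:30, 12:15–12:45, 14:30–15:00, 15:30–15:45.
Hiro ∩ Nikolai ∩ Quinn ∩ Zheng: 11:00–11:30, 12:15–12:45.
Windows ≥ 15 min: 11:00–11:30, 12:15–12:45.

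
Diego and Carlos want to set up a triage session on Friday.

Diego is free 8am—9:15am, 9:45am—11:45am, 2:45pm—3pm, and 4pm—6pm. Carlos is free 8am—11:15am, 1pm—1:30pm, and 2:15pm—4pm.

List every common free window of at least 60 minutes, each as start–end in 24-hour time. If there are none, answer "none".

Diego ∩ Carlos: 08:00–09:15, 09:45–11:15, 14:45–15:00.
Windows ≥ 60 min: 08:00–09:15, 09:45–11:15.

08:00–09:15, 09:45–11:15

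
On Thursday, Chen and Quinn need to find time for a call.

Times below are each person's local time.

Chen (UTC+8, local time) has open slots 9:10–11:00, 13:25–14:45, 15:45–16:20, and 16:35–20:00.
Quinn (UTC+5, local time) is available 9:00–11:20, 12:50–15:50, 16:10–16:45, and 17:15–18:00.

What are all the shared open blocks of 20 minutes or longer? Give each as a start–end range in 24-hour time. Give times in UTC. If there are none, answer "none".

Chen → UTC: 01:10–03:00, 05:25–06:45, 07:45–08:20, 08:35–12:00.
Quinn → UTC: 04:00–06:20, 07:50–10:50, 11:10–11:45, 12:15–13:00.
Chen ∩ Quinn: 05:25–06:20, 07:50–08:20, 08:35–10:50, 11:10–11:45.
Windows ≥ 20 min: 05:25–06:20, 07:50–08:20, 08:35–10:50, 11:10–11:45.

05:25–06:20, 07:50–08:20, 08:35–10:50, 11:10–11:45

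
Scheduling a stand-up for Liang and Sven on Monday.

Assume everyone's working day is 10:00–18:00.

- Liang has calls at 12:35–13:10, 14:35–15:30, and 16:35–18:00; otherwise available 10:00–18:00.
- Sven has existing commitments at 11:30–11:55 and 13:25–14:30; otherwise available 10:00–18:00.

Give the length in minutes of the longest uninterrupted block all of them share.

90 minutes

Liang free within 10:00–18:00: 10:00–12:35, 13:10–14:35, 15:30–16:35.
Sven free within 10:00–18:00: 10:00–11:30, 11:55–13:25, 14:30–18:00.
Liang ∩ Sven: 10:00–11:30, 11:55–12:35, 13:10–13:25, 14:30–14:35, 15:30–16:35.
Common window lengths: 90, 40, 15, 5, 65 min; longest is 90.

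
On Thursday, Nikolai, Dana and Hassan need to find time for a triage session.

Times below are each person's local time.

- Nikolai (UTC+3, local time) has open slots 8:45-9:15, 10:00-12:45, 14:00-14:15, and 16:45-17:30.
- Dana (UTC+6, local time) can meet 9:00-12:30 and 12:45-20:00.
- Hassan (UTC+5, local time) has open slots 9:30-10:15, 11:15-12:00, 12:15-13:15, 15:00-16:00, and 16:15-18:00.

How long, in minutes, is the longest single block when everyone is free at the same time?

Nikolai → UTC: 05:45–06:15, 07:00–09:45, 11:00–11:15, 13:45–14:30.
Dana → UTC: 03:00–06:30, 06:45–14:00.
Hassan → UTC: 04:30–05:15, 06:15–07:00, 07:15–08:15, 10:00–11:00, 11:15–13:00.
Nikolai ∩ Dana: 05:45–06:15, 07:00–09:45, 11:00–11:15, 13:45–14:00.
Nikolai ∩ Dana ∩ Hassan: 07:15–08:15.
Single common window of 60 minutes.

60 minutes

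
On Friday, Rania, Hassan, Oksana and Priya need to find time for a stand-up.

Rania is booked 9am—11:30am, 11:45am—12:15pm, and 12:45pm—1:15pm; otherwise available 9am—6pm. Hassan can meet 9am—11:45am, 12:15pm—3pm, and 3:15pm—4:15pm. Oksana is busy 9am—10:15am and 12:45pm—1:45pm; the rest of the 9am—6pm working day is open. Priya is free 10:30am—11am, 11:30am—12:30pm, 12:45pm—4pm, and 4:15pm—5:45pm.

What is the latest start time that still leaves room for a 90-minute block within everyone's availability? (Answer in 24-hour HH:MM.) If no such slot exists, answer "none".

none

Rania free within 09:00–18:00: 11:30–11:45, 12:15–12:45, 13:15–18:00.
Oksana free within 09:00–18:00: 10:15–12:45, 13:45–18:00.
Rania ∩ Hassan: 11:30–11:45, 12:15–12:45, 13:15–15:00, 15:15–16:15.
Rania ∩ Hassan ∩ Oksana: 11:30–11:45, 12:15–12:45, 13:45–15:00, 15:15–16:15.
Rania ∩ Hassan ∩ Oksana ∩ Priya: 11:30–11:45, 12:15–12:30, 13:45–15:00, 15:15–16:00.
Windows ≥ 90 min: (none).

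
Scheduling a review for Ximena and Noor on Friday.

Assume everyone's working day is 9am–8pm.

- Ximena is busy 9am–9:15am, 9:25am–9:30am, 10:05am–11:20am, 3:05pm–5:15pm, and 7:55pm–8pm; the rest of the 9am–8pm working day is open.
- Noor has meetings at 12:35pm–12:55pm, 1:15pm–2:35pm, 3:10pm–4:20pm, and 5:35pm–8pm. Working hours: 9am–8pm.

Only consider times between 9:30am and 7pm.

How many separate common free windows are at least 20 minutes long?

5

Ximena free within 09:00–20:00: 09:15–09:25, 09:30–10:05, 11:20–15:05, 17:15–19:55.
Noor free within 09:00–20:00: 09:00–12:35, 12:55–13:15, 14:35–15:10, 16:20–17:35.
Ximena ∩ Noor: 09:15–09:25, 09:30–10:05, 11:20–12:35, 12:55–13:15, 14:35–15:05, 17:15–17:35.
Restricted to 09:30–19:00: 09:30–10:05, 11:20–12:35, 12:55–13:15, 14:35–15:05, 17:15–17:35.
Windows ≥ 20 min: 09:30–10:05, 11:20–12:35, 12:55–13:15, 14:35–15:05, 17:15–17:35.
That's 5 windows.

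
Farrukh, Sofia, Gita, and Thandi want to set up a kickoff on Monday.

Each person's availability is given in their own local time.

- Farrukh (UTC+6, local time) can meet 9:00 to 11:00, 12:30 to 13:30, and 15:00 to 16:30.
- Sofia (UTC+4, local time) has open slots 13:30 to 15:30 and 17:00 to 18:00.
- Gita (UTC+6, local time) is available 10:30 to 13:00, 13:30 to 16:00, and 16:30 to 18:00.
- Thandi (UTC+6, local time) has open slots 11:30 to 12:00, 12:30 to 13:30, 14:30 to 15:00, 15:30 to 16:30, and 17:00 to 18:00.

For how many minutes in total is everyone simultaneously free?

30 minutes

Farrukh → UTC: 03:00–05:00, 06:30–07:30, 09:00–10:30.
Sofia → UTC: 09:30–11:30, 13:00–14:00.
Gita → UTC: 04:30–07:00, 07:30–10:00, 10:30–12:00.
Thandi → UTC: 05:30–06:00, 06:30–07:30, 08:30–09:00, 09:30–10:30, 11:00–12:00.
Farrukh ∩ Sofia: 09:30–10:30.
Farrukh ∩ Sofia ∩ Gita: 09:30–10:00.
Farrukh ∩ Sofia ∩ Gita ∩ Thandi: 09:30–10:00.
Total common minutes: 30.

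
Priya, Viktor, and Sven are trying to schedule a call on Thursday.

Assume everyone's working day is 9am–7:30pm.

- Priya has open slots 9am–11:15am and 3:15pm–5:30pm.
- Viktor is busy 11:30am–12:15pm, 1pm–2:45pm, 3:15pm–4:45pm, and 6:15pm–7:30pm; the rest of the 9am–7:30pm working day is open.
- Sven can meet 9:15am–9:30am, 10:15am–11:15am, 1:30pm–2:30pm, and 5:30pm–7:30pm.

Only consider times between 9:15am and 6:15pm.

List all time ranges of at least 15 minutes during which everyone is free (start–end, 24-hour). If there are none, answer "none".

Viktor free within 09:00–19:30: 09:00–11:30, 12:15–13:00, 14:45–15:15, 16:45–18:15.
Priya ∩ Viktor: 09:00–11:15, 16:45–17:30.
Priya ∩ Viktor ∩ Sven: 09:15–09:30, 10:15–11:15.
Restricted to 09:15–18:15: 09:15–09:30, 10:15–11:15.
Windows ≥ 15 min: 09:15–09:30, 10:15–11:15.

09:15–09:30, 10:15–11:15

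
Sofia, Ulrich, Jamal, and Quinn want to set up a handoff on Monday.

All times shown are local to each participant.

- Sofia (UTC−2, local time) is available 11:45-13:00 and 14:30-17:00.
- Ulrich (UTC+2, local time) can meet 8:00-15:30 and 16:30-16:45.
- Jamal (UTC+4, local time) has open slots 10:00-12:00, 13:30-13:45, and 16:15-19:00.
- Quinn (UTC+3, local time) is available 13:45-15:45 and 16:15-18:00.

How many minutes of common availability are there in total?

Sofia → UTC: 13:45–15:00, 16:30–19:00.
Ulrich → UTC: 06:00–13:30, 14:30–14:45.
Jamal → UTC: 06:00–08:00, 09:30–09:45, 12:15–15:00.
Quinn → UTC: 10:45–12:45, 13:15–15:00.
Sofia ∩ Ulrich: 14:30–14:45.
Sofia ∩ Ulrich ∩ Jamal: 14:30–14:45.
Sofia ∩ Ulrich ∩ Jamal ∩ Quinn: 14:30–14:45.
Total common minutes: 15.

15 minutes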